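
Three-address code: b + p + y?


Break into single-operator statements:
t1 = b + p
t2 = t1 + y


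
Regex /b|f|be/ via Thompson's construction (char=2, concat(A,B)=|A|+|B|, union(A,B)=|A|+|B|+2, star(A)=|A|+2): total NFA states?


Syntax tree has 4 char leaf(s), 2 union(s), 0 star(s)
chars contribute 4×2 = 8; each union adds +2; each star adds +2
Total: 8 + 4 + 0 = 12 states


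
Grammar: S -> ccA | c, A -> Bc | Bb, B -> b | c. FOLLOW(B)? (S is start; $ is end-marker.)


$ ∈ FOLLOW(S). For each A -> αBβ: add FIRST(β)\{ε} to FOLLOW(B); if β nullable, add FOLLOW(A).
FOLLOW(B) = {b, c}


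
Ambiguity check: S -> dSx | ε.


balanced d^n…x^n: each string has a unique parse
Unambiguous


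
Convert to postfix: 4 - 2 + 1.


Left to right (same or higher precedence on left)
Postfix: 4 2 - 1 +


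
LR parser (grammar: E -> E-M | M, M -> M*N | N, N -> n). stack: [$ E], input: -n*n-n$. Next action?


shift '-' to continue E -> E-M
Action: shift


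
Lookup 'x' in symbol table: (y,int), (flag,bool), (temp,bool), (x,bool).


Lookup 'x' → type bool


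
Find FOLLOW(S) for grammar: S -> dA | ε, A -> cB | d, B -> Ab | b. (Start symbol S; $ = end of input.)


$ ∈ FOLLOW(S). For each A -> αBβ: add FIRST(β)\{ε} to FOLLOW(B); if β nullable, add FOLLOW(A).
FOLLOW(S) = {$}


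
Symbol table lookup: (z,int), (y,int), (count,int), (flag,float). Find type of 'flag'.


Lookup 'flag' → type float


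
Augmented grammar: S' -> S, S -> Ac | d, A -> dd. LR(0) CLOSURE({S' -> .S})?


Start: S' -> .S
For each item with dot before a nonterminal B, add B -> .γ for every B-production
Closure: [S' -> .S, S -> .Ac, S -> .d, A -> .dd]


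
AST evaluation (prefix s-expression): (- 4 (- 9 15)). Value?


Evaluate inner: (- 9 15) = -6
Evaluate root: (- 4 -6) = 10
Result: 10


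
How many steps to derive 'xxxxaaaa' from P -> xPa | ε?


Derivation: P => xPa => xxPaa => xxxPaaa => xxxxPaaaa => xxxxaaaa
Steps: 5


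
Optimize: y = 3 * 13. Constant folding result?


3 * 13 = 39 at compile time
Optimized: y = 39


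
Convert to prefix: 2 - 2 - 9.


left-to-right (same/higher precedence on left): tree is (- (- 2 2) 9)
Prefix: - - 2 2 9


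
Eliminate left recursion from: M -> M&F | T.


Left-recursive alternatives: M&F; non-recursive: T
Introduce M': M -> TM', M' -> &FM' | ε


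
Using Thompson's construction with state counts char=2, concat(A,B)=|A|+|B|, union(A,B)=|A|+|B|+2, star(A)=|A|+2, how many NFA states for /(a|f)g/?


Syntax tree has 3 char leaf(s), 1 union(s), 0 star(s)
chars contribute 3×2 = 6; each union adds +2; each star adds +2
Total: 6 + 2 + 0 = 8 states


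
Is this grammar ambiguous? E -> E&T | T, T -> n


precedence layered via separate nonterminal T: deterministic
Unambiguous


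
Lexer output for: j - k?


Scan left to right, longest-match per lexeme
Tokens: ID(j), OP(-), ID(k)


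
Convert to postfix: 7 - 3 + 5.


Left to right (same or higher precedence on left)
Postfix: 7 3 - 5 +


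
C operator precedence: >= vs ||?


'>=' is relational (level 7); '||' is logical OR (level 1)
Higher level binds tighter
'>=' has higher precedence than '||'


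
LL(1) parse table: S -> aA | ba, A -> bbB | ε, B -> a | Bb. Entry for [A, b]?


For [A, b]: 'b' ∈ FIRST(bbB)
Entry: A -> bbB


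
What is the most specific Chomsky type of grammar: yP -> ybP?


LHS has context (more than one symbol) and |LHS| ≤ |RHS|
Classification: Type 1 (Context-Sensitive)


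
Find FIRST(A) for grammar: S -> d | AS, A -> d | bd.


Per alternative of A: FIRST(d) = {d}; FIRST(bd) = {b}
FIRST(A) = {b, d}


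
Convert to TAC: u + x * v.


Break into single-operator statements:
t1 = x * v
t2 = u + t1


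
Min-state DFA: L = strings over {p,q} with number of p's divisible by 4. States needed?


Track (count of p) mod 4: states 0..3, accept at 0
Minimal DFA: 4 states


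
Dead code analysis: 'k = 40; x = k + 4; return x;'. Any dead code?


k is read by x's definition; x is returned
No dead code


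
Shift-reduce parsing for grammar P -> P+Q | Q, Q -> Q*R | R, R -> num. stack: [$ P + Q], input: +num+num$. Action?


handle 'P+Q' on top; lookahead ∈ FOLLOW(P) = {+, $}
Action: reduce (P -> P+Q)


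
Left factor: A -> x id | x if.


Common prefix: 'x'
Factored: A -> x A', A' -> id | if


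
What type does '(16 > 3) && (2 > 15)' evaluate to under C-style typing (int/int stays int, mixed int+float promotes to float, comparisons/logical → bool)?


Operand types: bool && bool
Rule: logical operators take bool operands and yield bool
Result type: bool


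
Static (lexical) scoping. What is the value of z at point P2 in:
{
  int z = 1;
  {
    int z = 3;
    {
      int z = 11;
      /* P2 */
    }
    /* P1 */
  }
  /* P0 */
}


z declared in the same block as P2
z = 11


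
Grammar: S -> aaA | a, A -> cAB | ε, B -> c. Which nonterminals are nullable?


A nonterminal is nullable iff some alternative derives ε (directly, or every symbol in it is nullable)
Nullable: {A}


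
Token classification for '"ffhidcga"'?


Pattern: double-quoted sequence
Type: STRING_LITERAL


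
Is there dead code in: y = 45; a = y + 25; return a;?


y is read by a's definition; a is returned
No dead code


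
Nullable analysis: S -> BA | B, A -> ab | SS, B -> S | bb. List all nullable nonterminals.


A nonterminal is nullable iff some alternative derives ε (directly, or every symbol in it is nullable)
Nullable: {}


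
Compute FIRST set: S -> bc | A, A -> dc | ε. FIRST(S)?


Per alternative of S: FIRST(bc) = {b}; FIRST(A) = {d, ε}
FIRST(S) = {b, d, ε}


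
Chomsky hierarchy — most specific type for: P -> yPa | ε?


Single nonterminal LHS, but y^n a^n is not regular
Classification: Type 2 (Context-Free)


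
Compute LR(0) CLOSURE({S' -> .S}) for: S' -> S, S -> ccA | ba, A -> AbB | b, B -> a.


Start: S' -> .S
For each item with dot before a nonterminal B, add B -> .γ for every B-production
Closure: [S' -> .S, S -> .ccA, S -> .ba]


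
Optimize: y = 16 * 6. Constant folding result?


16 * 6 = 96 at compile time
Optimized: y = 96


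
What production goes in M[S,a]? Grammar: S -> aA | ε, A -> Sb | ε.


For [S, a]: 'a' ∈ FIRST(aA)
Entry: S -> aA


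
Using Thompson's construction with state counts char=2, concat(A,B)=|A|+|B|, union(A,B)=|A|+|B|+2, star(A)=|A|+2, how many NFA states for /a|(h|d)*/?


Syntax tree has 3 char leaf(s), 2 union(s), 1 star(s)
chars contribute 3×2 = 6; each union adds +2; each star adds +2
Total: 6 + 4 + 2 = 12 states


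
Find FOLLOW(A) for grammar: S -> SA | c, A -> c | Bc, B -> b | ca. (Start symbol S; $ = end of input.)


$ ∈ FOLLOW(S). For each A -> αBβ: add FIRST(β)\{ε} to FOLLOW(B); if β nullable, add FOLLOW(A).
FOLLOW(A) = {$, b, c}


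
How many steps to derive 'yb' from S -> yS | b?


Derivation: S => yS => yb
Steps: 2


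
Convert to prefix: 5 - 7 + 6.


left-to-right (same/higher precedence on left): tree is (+ (- 5 7) 6)
Prefix: + - 5 7 6


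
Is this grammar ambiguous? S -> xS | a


right-linear, alternatives start with distinct terminals 'x' vs 'a': unique leftmost derivation
Unambiguous


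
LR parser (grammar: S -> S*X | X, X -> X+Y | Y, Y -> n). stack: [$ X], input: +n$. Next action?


shift '+' to continue X -> X+Y
Action: shift


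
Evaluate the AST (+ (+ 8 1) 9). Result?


Evaluate inner: (+ 8 1) = 9
Evaluate root: (+ 9 9) = 18
Result: 18


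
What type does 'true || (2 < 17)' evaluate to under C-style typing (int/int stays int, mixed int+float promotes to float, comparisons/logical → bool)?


Operand types: bool || bool
Rule: logical operators take bool operands and yield bool
Result type: bool


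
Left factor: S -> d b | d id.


Common prefix: 'd'
Factored: S -> d S', S' -> b | id


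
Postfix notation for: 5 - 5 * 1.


* has higher precedence, evaluate 5*1 first
Postfix: 5 5 1 * -


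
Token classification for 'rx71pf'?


Pattern: letter/underscore followed by alphanumerics, not a keyword
Type: IDENTIFIER


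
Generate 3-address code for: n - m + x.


Break into single-operator statements:
t1 = n - m
t2 = t1 + x


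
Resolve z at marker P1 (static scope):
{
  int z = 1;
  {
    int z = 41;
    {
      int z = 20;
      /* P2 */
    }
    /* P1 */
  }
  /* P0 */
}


z declared in the same block as P1
z = 41


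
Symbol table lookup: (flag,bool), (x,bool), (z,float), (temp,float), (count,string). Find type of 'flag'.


Lookup 'flag' → type bool


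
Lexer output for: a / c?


Scan left to right, longest-match per lexeme
Tokens: ID(a), OP(/), ID(c)


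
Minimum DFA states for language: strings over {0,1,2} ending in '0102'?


Track the longest suffix of input matching a prefix of '0102': 5 classes (prefixes of length 0..4)
Minimal DFA: 5 states


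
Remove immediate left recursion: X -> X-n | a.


Left-recursive alternatives: X-n; non-recursive: a
Introduce X': X -> aX', X' -> -nX' | ε


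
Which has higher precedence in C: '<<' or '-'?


'-' is additive (level 9); '<<' is shift (level 8)
Higher level binds tighter
'-' has higher precedence than '<<'


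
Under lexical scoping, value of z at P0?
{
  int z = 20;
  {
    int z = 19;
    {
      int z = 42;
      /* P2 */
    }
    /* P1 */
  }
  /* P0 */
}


z declared in the same block as P0
z = 20


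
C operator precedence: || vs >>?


'>>' is shift (level 8); '||' is logical OR (level 1)
Higher level binds tighter
'>>' has higher precedence than '||'


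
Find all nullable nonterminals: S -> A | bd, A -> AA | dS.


A nonterminal is nullable iff some alternative derives ε (directly, or every symbol in it is nullable)
Nullable: {}


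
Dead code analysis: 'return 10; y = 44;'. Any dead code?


statement follows a return and is unreachable
Dead: 'y = 44'


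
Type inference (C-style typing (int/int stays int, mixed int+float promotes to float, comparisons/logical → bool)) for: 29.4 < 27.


Operand types: float < int
Rule: comparison yields bool
Result type: bool


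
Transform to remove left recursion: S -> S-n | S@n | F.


Left-recursive alternatives: S-n, S@n; non-recursive: F
Introduce S': S -> FS', S' -> -nS' | @nS' | ε


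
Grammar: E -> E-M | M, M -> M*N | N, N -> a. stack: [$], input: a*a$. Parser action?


no handle on stack; shift 'a'
Action: shift


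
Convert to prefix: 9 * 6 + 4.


left-to-right (same/higher precedence on left): tree is (+ (* 9 6) 4)
Prefix: + * 9 6 4


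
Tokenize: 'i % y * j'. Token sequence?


Scan left to right, longest-match per lexeme
Tokens: ID(i), OP(%), ID(y), OP(*), ID(j)


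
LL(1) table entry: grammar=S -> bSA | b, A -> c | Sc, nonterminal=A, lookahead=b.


For [A, b]: 'b' ∈ FIRST(Sc)
Entry: A -> Sc


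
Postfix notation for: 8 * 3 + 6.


Left to right (same or higher precedence on left)
Postfix: 8 3 * 6 +


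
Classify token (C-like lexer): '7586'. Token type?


Pattern: digits only
Type: INTEGER_LITERAL


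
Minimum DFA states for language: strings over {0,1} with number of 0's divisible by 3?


Track (count of 0) mod 3: states 0..2, accept at 0
Minimal DFA: 3 states


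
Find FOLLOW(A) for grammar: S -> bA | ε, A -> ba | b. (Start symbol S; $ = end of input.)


$ ∈ FOLLOW(S). For each A -> αBβ: add FIRST(β)\{ε} to FOLLOW(B); if β nullable, add FOLLOW(A).
FOLLOW(A) = {$}


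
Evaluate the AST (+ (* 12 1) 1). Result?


Evaluate inner: (* 12 1) = 12
Evaluate root: (+ 12 1) = 13
Result: 13


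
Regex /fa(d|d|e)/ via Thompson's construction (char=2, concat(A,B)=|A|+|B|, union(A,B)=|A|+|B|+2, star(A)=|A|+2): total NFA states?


Syntax tree has 5 char leaf(s), 2 union(s), 0 star(s)
chars contribute 5×2 = 10; each union adds +2; each star adds +2
Total: 10 + 4 + 0 = 14 states


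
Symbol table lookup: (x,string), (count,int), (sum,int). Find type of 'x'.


Lookup 'x' → type string


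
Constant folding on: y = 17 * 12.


17 * 12 = 204 at compile time
Optimized: y = 204


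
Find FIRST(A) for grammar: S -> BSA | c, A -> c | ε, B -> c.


Per alternative of A: FIRST(c) = {c}; FIRST(ε) = {ε}
FIRST(A) = {c, ε}


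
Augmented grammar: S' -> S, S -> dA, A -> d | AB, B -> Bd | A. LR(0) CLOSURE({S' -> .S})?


Start: S' -> .S
For each item with dot before a nonterminal B, add B -> .γ for every B-production
Closure: [S' -> .S, S -> .dA]


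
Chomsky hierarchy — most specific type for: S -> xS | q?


Right-linear: every RHS is a terminal or a terminal followed by one nonterminal
Classification: Type 3 (Regular)


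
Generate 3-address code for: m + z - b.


Break into single-operator statements:
t1 = m + z
t2 = t1 - b


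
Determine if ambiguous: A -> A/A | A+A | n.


'n/n+n' has two parse trees (no precedence encoded between / and +)
Ambiguous


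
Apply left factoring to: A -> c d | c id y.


Common prefix: 'c'
Factored: A -> c A', A' -> d | id y


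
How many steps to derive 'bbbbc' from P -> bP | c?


Derivation: P => bP => bbP => bbbP => bbbbP => bbbbc
Steps: 5


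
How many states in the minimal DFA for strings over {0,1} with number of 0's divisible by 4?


Track (count of 0) mod 4: states 0..3, accept at 0
Minimal DFA: 4 states


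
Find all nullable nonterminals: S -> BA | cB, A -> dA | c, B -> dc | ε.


A nonterminal is nullable iff some alternative derives ε (directly, or every symbol in it is nullable)
Nullable: {B}


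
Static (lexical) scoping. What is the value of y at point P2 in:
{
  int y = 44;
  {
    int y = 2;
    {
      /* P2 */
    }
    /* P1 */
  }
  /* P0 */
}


P2's block does not declare y; resolves to the enclosing declaration at depth 1
y = 2


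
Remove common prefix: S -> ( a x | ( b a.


Common prefix: '('
Factored: S -> ( S', S' -> a x | b a


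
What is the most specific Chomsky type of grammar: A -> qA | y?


Right-linear: every RHS is a terminal or a terminal followed by one nonterminal
Classification: Type 3 (Regular)


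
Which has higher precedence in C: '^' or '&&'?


'^' is bitwise XOR (level 4); '&&' is logical AND (level 2)
Higher level binds tighter
'^' has higher precedence than '&&'


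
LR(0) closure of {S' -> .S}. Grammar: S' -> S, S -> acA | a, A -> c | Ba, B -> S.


Start: S' -> .S
For each item with dot before a nonterminal B, add B -> .γ for every B-production
Closure: [S' -> .S, S -> .acA, S -> .a]


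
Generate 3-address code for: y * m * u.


Break into single-operator statements:
t1 = y * m
t2 = t1 * u


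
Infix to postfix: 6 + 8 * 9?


* has higher precedence, evaluate 8*9 first
Postfix: 6 8 9 * +


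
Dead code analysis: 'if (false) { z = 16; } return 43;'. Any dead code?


condition is constant false, so the whole block is unreachable
Dead: 'if (false) { z = 16; }'


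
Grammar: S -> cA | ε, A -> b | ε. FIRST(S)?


Per alternative of S: FIRST(cA) = {c}; FIRST(ε) = {ε}
FIRST(S) = {c, ε}


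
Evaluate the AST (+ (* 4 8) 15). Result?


Evaluate inner: (* 4 8) = 32
Evaluate root: (+ 32 15) = 47
Result: 47


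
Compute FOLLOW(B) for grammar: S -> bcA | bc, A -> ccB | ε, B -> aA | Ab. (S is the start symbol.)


$ ∈ FOLLOW(S). For each A -> αBβ: add FIRST(β)\{ε} to FOLLOW(B); if β nullable, add FOLLOW(A).
FOLLOW(B) = {$, b}


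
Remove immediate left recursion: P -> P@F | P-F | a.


Left-recursive alternatives: P@F, P-F; non-recursive: a
Introduce P': P -> aP', P' -> @FP' | -FP' | ε


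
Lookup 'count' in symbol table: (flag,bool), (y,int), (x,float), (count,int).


Lookup 'count' → type int


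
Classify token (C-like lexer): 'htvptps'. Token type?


Pattern: letter/underscore followed by alphanumerics, not a keyword
Type: IDENTIFIER


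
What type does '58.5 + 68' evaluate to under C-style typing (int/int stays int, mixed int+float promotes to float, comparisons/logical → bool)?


Operand types: float + int
Rule: mixed int/float promotes to float; int/int stays int
Result type: float


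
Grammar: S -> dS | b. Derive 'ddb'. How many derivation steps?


Derivation: S => dS => ddS => ddb
Steps: 3


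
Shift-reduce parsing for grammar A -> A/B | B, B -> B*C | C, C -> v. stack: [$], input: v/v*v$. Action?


no handle on stack; shift 'v'
Action: shift


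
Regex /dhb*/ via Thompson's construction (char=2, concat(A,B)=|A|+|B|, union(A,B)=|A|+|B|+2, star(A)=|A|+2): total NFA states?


Syntax tree has 3 char leaf(s), 0 union(s), 1 star(s)
chars contribute 3×2 = 6; each union adds +2; each star adds +2
Total: 6 + 0 + 2 = 8 states


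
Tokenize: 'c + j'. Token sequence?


Scan left to right, longest-match per lexeme
Tokens: ID(c), OP(+), ID(j)


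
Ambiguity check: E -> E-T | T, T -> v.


precedence layered via separate nonterminal T: deterministic
Unambiguous


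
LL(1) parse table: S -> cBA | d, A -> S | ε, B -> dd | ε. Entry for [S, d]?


For [S, d]: 'd' ∈ FIRST(d)
Entry: S -> d


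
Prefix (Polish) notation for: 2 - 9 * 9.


'*' binds tighter: tree is (- 2 (* 9 9))
Prefix: - 2 * 9 9


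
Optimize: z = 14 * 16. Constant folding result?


14 * 16 = 224 at compile time
Optimized: z = 224


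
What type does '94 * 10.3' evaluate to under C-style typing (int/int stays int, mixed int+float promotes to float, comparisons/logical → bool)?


Operand types: int * float
Rule: mixed int/float promotes to float; int/int stays int
Result type: float


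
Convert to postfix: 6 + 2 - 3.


Left to right (same or higher precedence on left)
Postfix: 6 2 + 3 -


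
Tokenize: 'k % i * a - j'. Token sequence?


Scan left to right, longest-match per lexeme
Tokens: ID(k), OP(%), ID(i), OP(*), ID(a), OP(-), ID(j)


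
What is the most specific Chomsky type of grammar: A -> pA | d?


Right-linear: every RHS is a terminal or a terminal followed by one nonterminal
Classification: Type 3 (Regular)


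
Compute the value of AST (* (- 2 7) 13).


Evaluate inner: (- 2 7) = -5
Evaluate root: (* -5 13) = -65
Result: -65


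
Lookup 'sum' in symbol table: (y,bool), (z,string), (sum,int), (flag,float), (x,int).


Lookup 'sum' → type int


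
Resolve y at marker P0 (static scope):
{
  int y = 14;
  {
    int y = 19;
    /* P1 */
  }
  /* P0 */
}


y declared in the same block as P0
y = 14


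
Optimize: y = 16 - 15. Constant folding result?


16 - 15 = 1 at compile time
Optimized: y = 1


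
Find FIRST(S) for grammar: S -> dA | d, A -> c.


Per alternative of S: FIRST(dA) = {d}; FIRST(d) = {d}
FIRST(S) = {d}


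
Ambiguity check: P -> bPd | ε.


balanced b^n…d^n: each string has a unique parse
Unambiguous


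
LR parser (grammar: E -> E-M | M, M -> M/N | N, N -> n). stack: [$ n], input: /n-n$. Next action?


'n' on top is the handle for N -> n
Action: reduce (N -> n)


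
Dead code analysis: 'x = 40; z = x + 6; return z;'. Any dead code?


x is read by z's definition; z is returned
No dead code


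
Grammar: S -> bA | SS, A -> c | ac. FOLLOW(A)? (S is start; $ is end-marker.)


$ ∈ FOLLOW(S). For each A -> αBβ: add FIRST(β)\{ε} to FOLLOW(B); if β nullable, add FOLLOW(A).
FOLLOW(A) = {$, b}


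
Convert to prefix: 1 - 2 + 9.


left-to-right (same/higher precedence on left): tree is (+ (- 1 2) 9)
Prefix: + - 1 2 9


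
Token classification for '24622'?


Pattern: digits only
Type: INTEGER_LITERAL


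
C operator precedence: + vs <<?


'+' is additive (level 9); '<<' is shift (level 8)
Higher level binds tighter
'+' has higher precedence than '<<'


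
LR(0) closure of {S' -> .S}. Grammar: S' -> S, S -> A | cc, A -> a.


Start: S' -> .S
For each item with dot before a nonterminal B, add B -> .γ for every B-production
Closure: [S' -> .S, S -> .A, S -> .cc, A -> .a]


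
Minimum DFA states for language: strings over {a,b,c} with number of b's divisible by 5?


Track (count of b) mod 5: states 0..4, accept at 0
Minimal DFA: 5 states


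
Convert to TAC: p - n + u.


Break into single-operator statements:
t1 = p - n
t2 = t1 + u


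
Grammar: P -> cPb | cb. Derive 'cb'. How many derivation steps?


Derivation: P => cb
Steps: 1


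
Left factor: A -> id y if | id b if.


Common prefix: 'id'
Factored: A -> id A', A' -> y if | b if


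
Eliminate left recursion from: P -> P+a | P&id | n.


Left-recursive alternatives: P+a, P&id; non-recursive: n
Introduce P': P -> nP', P' -> +aP' | &idP' | ε


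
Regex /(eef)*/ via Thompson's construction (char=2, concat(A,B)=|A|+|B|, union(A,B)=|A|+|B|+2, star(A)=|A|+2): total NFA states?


Syntax tree has 3 char leaf(s), 0 union(s), 1 star(s)
chars contribute 3×2 = 6; each union adds +2; each star adds +2
Total: 6 + 0 + 2 = 8 states


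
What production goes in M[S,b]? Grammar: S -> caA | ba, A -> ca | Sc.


For [S, b]: 'b' ∈ FIRST(ba)
Entry: S -> ba


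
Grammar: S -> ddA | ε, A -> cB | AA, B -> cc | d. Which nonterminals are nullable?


A nonterminal is nullable iff some alternative derives ε (directly, or every symbol in it is nullable)
Nullable: {S}


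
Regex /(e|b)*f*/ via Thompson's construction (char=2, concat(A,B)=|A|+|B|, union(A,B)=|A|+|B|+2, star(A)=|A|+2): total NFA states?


Syntax tree has 3 char leaf(s), 1 union(s), 2 star(s)
chars contribute 3×2 = 6; each union adds +2; each star adds +2
Total: 6 + 2 + 4 = 12 states


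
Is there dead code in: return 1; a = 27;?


statement follows a return and is unreachable
Dead: 'a = 27'


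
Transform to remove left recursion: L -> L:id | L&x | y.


Left-recursive alternatives: L:id, L&x; non-recursive: y
Introduce L': L -> yL', L' -> :idL' | &xL' | ε


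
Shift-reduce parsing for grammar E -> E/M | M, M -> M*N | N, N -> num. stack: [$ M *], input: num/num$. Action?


no handle; shift 'num'
Action: shift


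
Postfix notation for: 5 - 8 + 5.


Left to right (same or higher precedence on left)
Postfix: 5 8 - 5 +


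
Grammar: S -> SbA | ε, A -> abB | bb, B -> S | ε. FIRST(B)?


Per alternative of B: FIRST(S) = {b, ε}; FIRST(ε) = {ε}
FIRST(B) = {b, ε}


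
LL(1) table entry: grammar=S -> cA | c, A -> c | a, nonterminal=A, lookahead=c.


For [A, c]: 'c' ∈ FIRST(c)
Entry: A -> c


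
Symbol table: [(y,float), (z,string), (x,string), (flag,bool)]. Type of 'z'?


Lookup 'z' → type string


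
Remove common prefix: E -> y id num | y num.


Common prefix: 'y'
Factored: E -> y E', E' -> id num | num


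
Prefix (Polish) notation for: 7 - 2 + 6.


left-to-right (same/higher precedence on left): tree is (+ (- 7 2) 6)
Prefix: + - 7 2 6


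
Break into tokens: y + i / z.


Scan left to right, longest-match per lexeme
Tokens: ID(y), OP(+), ID(i), OP(/), ID(z)


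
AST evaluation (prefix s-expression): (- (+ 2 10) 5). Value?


Evaluate inner: (+ 2 10) = 12
Evaluate root: (- 12 5) = 7
Result: 7


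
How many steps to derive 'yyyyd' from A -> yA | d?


Derivation: A => yA => yyA => yyyA => yyyyA => yyyyd
Steps: 5


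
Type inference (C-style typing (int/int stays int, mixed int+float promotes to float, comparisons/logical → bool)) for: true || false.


Operand types: bool || bool
Rule: logical operators take bool operands and yield bool
Result type: bool


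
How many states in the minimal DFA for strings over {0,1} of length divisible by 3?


Track length mod 3: states 0..2, accept at 0
Minimal DFA: 3 states


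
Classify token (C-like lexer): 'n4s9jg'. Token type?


Pattern: letter/underscore followed by alphanumerics, not a keyword
Type: IDENTIFIER


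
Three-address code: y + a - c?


Break into single-operator statements:
t1 = y + a
t2 = t1 - c


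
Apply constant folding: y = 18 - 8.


18 - 8 = 10 at compile time
Optimized: y = 10


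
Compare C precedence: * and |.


'*' is multiplicative (level 10); '|' is bitwise OR (level 3)
Higher level binds tighter
'*' has higher precedence than '|'


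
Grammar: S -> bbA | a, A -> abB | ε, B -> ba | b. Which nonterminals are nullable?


A nonterminal is nullable iff some alternative derives ε (directly, or every symbol in it is nullable)
Nullable: {A}


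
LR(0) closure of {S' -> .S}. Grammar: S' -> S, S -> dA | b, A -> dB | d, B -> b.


Start: S' -> .S
For each item with dot before a nonterminal B, add B -> .γ for every B-production
Closure: [S' -> .S, S -> .dA, S -> .b]


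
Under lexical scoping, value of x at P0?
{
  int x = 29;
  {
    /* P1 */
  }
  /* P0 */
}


x declared in the same block as P0
x = 29


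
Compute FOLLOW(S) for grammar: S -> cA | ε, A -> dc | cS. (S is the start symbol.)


$ ∈ FOLLOW(S). For each A -> αBβ: add FIRST(β)\{ε} to FOLLOW(B); if β nullable, add FOLLOW(A).
FOLLOW(S) = {$}


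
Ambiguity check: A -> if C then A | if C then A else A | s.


dangling else: 'if C then if C then s else s' parses two ways
Ambiguous


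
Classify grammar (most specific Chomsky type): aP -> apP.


LHS has context (more than one symbol) and |LHS| ≤ |RHS|
Classification: Type 1 (Context-Sensitive)


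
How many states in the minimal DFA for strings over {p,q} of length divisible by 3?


Track length mod 3: states 0..2, accept at 0
Minimal DFA: 3 states


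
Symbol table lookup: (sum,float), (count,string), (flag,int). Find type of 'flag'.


Lookup 'flag' → type int


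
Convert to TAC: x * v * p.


Break into single-operator statements:
t1 = x * v
t2 = t1 * p


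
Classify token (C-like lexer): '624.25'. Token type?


Pattern: digits with a decimal point
Type: FLOAT_LITERAL


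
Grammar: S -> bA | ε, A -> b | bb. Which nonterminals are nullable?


A nonterminal is nullable iff some alternative derives ε (directly, or every symbol in it is nullable)
Nullable: {S}


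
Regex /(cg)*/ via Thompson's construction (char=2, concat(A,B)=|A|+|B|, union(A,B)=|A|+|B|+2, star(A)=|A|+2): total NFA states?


Syntax tree has 2 char leaf(s), 0 union(s), 1 star(s)
chars contribute 2×2 = 4; each union adds +2; each star adds +2
Total: 4 + 0 + 2 = 6 states


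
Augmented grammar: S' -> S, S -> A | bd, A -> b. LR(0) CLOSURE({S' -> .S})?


Start: S' -> .S
For each item with dot before a nonterminal B, add B -> .γ for every B-production
Closure: [S' -> .S, S -> .A, S -> .bd, A -> .b]


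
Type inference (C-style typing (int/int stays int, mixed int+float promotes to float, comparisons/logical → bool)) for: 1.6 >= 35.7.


Operand types: float >= float
Rule: comparison yields bool
Result type: bool


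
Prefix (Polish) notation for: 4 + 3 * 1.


'*' binds tighter: tree is (+ 4 (* 3 1))
Prefix: + 4 * 3 1


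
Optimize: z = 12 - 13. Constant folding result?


12 - 13 = -1 at compile time
Optimized: z = -1


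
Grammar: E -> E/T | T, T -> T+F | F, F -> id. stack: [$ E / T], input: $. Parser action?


handle 'E/T' on top; lookahead ∈ FOLLOW(E) = {/, $}
Action: reduce (E -> E/T)


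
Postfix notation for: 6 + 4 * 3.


* has higher precedence, evaluate 4*3 first
Postfix: 6 4 3 * +


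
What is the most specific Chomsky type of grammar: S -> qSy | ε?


Single nonterminal LHS, but q^n y^n is not regular
Classification: Type 2 (Context-Free)


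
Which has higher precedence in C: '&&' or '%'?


'%' is multiplicative (level 10); '&&' is logical AND (level 2)
Higher level binds tighter
'%' has higher precedence than '&&'


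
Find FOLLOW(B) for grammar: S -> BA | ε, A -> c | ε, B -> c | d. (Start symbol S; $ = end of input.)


$ ∈ FOLLOW(S). For each A -> αBβ: add FIRST(β)\{ε} to FOLLOW(B); if β nullable, add FOLLOW(A).
FOLLOW(B) = {$, c}


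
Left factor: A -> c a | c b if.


Common prefix: 'c'
Factored: A -> c A', A' -> a | b if


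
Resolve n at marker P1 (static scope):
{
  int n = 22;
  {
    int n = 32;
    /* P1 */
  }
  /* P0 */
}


n declared in the same block as P1
n = 32


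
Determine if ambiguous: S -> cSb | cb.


balanced c^n…b^n: each string has a unique parse
Unambiguous


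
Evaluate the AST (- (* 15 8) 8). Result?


Evaluate inner: (* 15 8) = 120
Evaluate root: (- 120 8) = 112
Result: 112


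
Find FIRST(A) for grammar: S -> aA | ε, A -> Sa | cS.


Per alternative of A: FIRST(Sa) = {a}; FIRST(cS) = {c}
FIRST(A) = {a, c}


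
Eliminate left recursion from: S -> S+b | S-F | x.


Left-recursive alternatives: S+b, S-F; non-recursive: x
Introduce S': S -> xS', S' -> +bS' | -FS' | ε


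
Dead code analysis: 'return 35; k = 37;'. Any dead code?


statement follows a return and is unreachable
Dead: 'k = 37'


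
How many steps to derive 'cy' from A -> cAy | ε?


Derivation: A => cAy => cy
Steps: 2


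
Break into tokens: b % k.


Scan left to right, longest-match per lexeme
Tokens: ID(b), OP(%), ID(k)


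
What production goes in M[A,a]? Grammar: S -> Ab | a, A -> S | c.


For [A, a]: 'a' ∈ FIRST(S)
Entry: A -> S


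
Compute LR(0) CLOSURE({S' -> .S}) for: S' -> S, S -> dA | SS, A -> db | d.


Start: S' -> .S
For each item with dot before a nonterminal B, add B -> .γ for every B-production
Closure: [S' -> .S, S -> .dA, S -> .SS]


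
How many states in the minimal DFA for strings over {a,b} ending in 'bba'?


Track the longest suffix of input matching a prefix of 'bba': 4 classes (prefixes of length 0..3)
Minimal DFA: 4 states


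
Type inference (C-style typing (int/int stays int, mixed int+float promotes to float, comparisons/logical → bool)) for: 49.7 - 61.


Operand types: float - int
Rule: mixed int/float promotes to float; int/int stays int
Result type: float


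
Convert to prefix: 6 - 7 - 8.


left-to-right (same/higher precedence on left): tree is (- (- 6 7) 8)
Prefix: - - 6 7 8


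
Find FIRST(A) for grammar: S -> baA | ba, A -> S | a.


Per alternative of A: FIRST(S) = {b}; FIRST(a) = {a}
FIRST(A) = {a, b}


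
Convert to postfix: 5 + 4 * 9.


* has higher precedence, evaluate 4*9 first
Postfix: 5 4 9 * +


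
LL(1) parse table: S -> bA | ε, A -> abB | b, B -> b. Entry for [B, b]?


For [B, b]: 'b' ∈ FIRST(b)
Entry: B -> b


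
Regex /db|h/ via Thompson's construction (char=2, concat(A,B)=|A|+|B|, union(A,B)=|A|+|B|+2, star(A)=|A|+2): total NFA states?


Syntax tree has 3 char leaf(s), 1 union(s), 0 star(s)
chars contribute 3×2 = 6; each union adds +2; each star adds +2
Total: 6 + 2 + 0 = 8 states


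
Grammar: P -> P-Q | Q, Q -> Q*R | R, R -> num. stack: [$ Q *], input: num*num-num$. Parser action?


no handle; shift 'num'
Action: shift


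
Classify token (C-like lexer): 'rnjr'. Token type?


Pattern: letter/underscore followed by alphanumerics, not a keyword
Type: IDENTIFIER


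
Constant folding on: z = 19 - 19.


19 - 19 = 0 at compile time
Optimized: z = 0


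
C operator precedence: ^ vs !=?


'!=' is equality (level 6); '^' is bitwise XOR (level 4)
Higher level binds tighter
'!=' has higher precedence than '^'


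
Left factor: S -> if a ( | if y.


Common prefix: 'if'
Factored: S -> if S', S' -> a ( | y


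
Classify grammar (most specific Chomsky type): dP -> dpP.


LHS has context (more than one symbol) and |LHS| ≤ |RHS|
Classification: Type 1 (Context-Sensitive)


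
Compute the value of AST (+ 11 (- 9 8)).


Evaluate inner: (- 9 8) = 1
Evaluate root: (+ 11 1) = 12
Result: 12


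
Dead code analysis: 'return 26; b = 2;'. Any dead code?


statement follows a return and is unreachable
Dead: 'b = 2'


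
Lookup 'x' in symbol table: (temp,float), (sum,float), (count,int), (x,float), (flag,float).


Lookup 'x' → type float


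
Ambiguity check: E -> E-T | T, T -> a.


precedence layered via separate nonterminal T: deterministic
Unambiguous


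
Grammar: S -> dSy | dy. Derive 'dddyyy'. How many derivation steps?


Derivation: S => dSy => ddSyy => dddyyy
Steps: 3


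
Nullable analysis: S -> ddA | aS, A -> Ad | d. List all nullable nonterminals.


A nonterminal is nullable iff some alternative derives ε (directly, or every symbol in it is nullable)
Nullable: {}


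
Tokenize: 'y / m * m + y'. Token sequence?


Scan left to right, longest-match per lexeme
Tokens: ID(y), OP(/), ID(m), OP(*), ID(m), OP(+), ID(y)


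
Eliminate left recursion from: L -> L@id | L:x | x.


Left-recursive alternatives: L@id, L:x; non-recursive: x
Introduce L': L -> xL', L' -> @idL' | :xL' | ε


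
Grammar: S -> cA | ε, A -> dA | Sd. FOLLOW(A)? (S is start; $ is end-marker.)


$ ∈ FOLLOW(S). For each A -> αBβ: add FIRST(β)\{ε} to FOLLOW(B); if β nullable, add FOLLOW(A).
FOLLOW(A) = {$, d}


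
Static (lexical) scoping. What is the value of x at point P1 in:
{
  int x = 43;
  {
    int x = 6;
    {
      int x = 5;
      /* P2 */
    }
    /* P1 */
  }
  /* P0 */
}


x declared in the same block as P1
x = 6


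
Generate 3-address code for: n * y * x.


Break into single-operator statements:
t1 = n * y
t2 = t1 * x


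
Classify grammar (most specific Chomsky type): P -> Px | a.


Left-linear: every RHS is a terminal or one nonterminal followed by a terminal
Classification: Type 3 (Regular)


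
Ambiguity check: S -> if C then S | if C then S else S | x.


dangling else: 'if C then if C then x else x' parses two ways
Ambiguous


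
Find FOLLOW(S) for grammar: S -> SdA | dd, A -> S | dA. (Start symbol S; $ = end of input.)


$ ∈ FOLLOW(S). For each A -> αBβ: add FIRST(β)\{ε} to FOLLOW(B); if β nullable, add FOLLOW(A).
FOLLOW(S) = {$, d}


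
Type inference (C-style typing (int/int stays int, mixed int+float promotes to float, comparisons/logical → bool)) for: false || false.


Operand types: bool || bool
Rule: logical operators take bool operands and yield bool
Result type: bool


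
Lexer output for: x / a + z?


Scan left to right, longest-match per lexeme
Tokens: ID(x), OP(/), ID(a), OP(+), ID(z)


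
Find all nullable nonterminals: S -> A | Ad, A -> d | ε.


A nonterminal is nullable iff some alternative derives ε (directly, or every symbol in it is nullable)
Nullable: {A, S}


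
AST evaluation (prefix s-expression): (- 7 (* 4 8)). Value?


Evaluate inner: (* 4 8) = 32
Evaluate root: (- 7 32) = -25
Result: -25


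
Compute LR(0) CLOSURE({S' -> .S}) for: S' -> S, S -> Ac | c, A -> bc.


Start: S' -> .S
For each item with dot before a nonterminal B, add B -> .γ for every B-production
Closure: [S' -> .S, S -> .Ac, S -> .c, A -> .bc]


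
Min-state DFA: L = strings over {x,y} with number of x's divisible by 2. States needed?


Track (count of x) mod 2: states 0..1, accept at 0
Minimal DFA: 2 states


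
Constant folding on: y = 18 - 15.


18 - 15 = 3 at compile time
Optimized: y = 3


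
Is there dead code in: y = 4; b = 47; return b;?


y is assigned but never read
Dead: 'y = 4'


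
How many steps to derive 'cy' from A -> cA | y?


Derivation: A => cA => cy
Steps: 2


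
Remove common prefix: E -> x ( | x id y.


Common prefix: 'x'
Factored: E -> x E', E' -> ( | id y


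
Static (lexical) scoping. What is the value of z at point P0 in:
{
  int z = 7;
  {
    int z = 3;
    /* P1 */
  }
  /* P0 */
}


z declared in the same block as P0
z = 7


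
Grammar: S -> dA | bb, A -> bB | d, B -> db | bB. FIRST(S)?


Per alternative of S: FIRST(dA) = {d}; FIRST(bb) = {b}
FIRST(S) = {b, d}


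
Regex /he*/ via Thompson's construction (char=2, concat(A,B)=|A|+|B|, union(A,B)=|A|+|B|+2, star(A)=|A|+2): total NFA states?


Syntax tree has 2 char leaf(s), 0 union(s), 1 star(s)
chars contribute 2×2 = 4; each union adds +2; each star adds +2
Total: 4 + 0 + 2 = 6 states


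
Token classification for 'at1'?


Pattern: letter/underscore followed by alphanumerics, not a keyword
Type: IDENTIFIER


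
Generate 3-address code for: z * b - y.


Break into single-operator statements:
t1 = z * b
t2 = t1 - y


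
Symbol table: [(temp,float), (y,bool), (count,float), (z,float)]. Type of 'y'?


Lookup 'y' → type bool


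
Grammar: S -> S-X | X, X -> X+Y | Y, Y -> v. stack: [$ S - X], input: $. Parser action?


handle 'S-X' on top; lookahead ∈ FOLLOW(S) = {-, $}
Action: reduce (S -> S-X)


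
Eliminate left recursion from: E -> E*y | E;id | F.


Left-recursive alternatives: E*y, E;id; non-recursive: F
Introduce E': E -> FE', E' -> *yE' | ;idE' | ε


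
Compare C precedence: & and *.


'*' is multiplicative (level 10); '&' is bitwise AND (level 5)
Higher level binds tighter
'*' has higher precedence than '&'


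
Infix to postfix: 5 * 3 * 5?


Left to right (same or higher precedence on left)
Postfix: 5 3 * 5 *


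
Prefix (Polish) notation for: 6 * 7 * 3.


left-to-right (same/higher precedence on left): tree is (* (* 6 7) 3)
Prefix: * * 6 7 3


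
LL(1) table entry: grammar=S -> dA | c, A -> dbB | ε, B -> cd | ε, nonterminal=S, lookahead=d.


For [S, d]: 'd' ∈ FIRST(dA)
Entry: S -> dA


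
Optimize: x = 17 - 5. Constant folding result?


17 - 5 = 12 at compile time
Optimized: x = 12


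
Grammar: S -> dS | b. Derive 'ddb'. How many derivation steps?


Derivation: S => dS => ddS => ddb
Steps: 3


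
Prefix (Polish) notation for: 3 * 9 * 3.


left-to-right (same/higher precedence on left): tree is (* (* 3 9) 3)
Prefix: * * 3 9 3


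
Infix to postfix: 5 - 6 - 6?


Left to right (same or higher precedence on left)
Postfix: 5 6 - 6 -


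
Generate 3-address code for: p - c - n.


Break into single-operator statements:
t1 = p - c
t2 = t1 - n


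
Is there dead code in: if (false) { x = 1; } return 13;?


condition is constant false, so the whole block is unreachable
Dead: 'if (false) { x = 1; }'


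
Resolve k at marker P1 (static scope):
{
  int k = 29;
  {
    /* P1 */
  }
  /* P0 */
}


P1's block does not declare k; resolves to the enclosing declaration at depth 0
k = 29


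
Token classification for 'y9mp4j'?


Pattern: letter/underscore followed by alphanumerics, not a keyword
Type: IDENTIFIER


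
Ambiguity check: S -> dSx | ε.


balanced d^n…x^n: each string has a unique parse
Unambiguous


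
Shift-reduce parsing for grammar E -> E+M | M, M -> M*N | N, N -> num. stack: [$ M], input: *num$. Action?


shift '*' to continue M -> M*N
Action: shift


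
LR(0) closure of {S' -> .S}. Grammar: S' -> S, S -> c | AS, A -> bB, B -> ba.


Start: S' -> .S
For each item with dot before a nonterminal B, add B -> .γ for every B-production
Closure: [S' -> .S, S -> .c, S -> .AS, A -> .bB]


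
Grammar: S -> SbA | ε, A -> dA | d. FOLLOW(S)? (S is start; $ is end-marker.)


$ ∈ FOLLOW(S). For each A -> αBβ: add FIRST(β)\{ε} to FOLLOW(B); if β nullable, add FOLLOW(A).
FOLLOW(S) = {$, b}


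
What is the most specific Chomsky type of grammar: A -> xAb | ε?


Single nonterminal LHS, but x^n b^n is not regular
Classification: Type 2 (Context-Free)


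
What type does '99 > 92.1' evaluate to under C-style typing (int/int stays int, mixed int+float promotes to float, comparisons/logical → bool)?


Operand types: int > float
Rule: comparison yields bool
Result type: bool
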